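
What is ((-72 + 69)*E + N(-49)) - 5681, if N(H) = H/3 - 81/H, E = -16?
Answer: -830209/147 ≈ -5647.7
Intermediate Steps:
N(H) = -81/H + H/3 (N(H) = H*(⅓) - 81/H = H/3 - 81/H = -81/H + H/3)
((-72 + 69)*E + N(-49)) - 5681 = ((-72 + 69)*(-16) + (-81/(-49) + (⅓)*(-49))) - 5681 = (-3*(-16) + (-81*(-1/49) - 49/3)) - 5681 = (48 + (81/49 - 49/3)) - 5681 = (48 - 2158/147) - 5681 = 4898/147 - 5681 = -830209/147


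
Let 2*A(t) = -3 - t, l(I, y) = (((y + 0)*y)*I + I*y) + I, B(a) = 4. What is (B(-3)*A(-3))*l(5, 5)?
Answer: 0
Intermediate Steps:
l(I, y) = I + I*y + I*y² (l(I, y) = ((y*y)*I + I*y) + I = (y²*I + I*y) + I = (I*y² + I*y) + I = (I*y + I*y²) + I = I + I*y + I*y²)
A(t) = -3/2 - t/2 (A(t) = (-3 - t)/2 = -3/2 - t/2)
(B(-3)*A(-3))*l(5, 5) = (4*(-3/2 - ½*(-3)))*(5*(1 + 5 + 5²)) = (4*(-3/2 + 3/2))*(5*(1 + 5 + 25)) = (4*0)*(5*31) = 0*155 = 0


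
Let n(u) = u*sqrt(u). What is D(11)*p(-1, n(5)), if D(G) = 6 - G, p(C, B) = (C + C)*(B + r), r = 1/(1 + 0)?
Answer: 10 + 50*sqrt(5) ≈ 121.80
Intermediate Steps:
r = 1 (r = 1/1 = 1)
n(u) = u**(3/2)
p(C, B) = 2*C*(1 + B) (p(C, B) = (C + C)*(B + 1) = (2*C)*(1 + B) = 2*C*(1 + B))
D(11)*p(-1, n(5)) = (6 - 1*11)*(2*(-1)*(1 + 5**(3/2))) = (6 - 11)*(2*(-1)*(1 + 5*sqrt(5))) = -5*(-2 - 10*sqrt(5)) = 10 + 50*sqrt(5)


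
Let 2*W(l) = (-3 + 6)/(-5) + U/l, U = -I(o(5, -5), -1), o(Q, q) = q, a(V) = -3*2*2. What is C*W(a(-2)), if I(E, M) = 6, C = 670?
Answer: -67/2 ≈ -33.500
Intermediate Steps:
a(V) = -12 (a(V) = -6*2 = -12)
U = -6 (U = -1*6 = -6)
W(l) = -3/10 - 3/l (W(l) = ((-3 + 6)/(-5) - 6/l)/2 = (3*(-⅕) - 6/l)/2 = (-⅗ - 6/l)/2 = -3/10 - 3/l)
C*W(a(-2)) = 670*(-3/10 - 3/(-12)) = 670*(-3/10 - 3*(-1/12)) = 670*(-3/10 + ¼) = 670*(-1/20) = -67/2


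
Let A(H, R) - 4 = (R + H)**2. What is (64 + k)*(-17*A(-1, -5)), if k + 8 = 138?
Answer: -131920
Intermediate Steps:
k = 130 (k = -8 + 138 = 130)
A(H, R) = 4 + (H + R)**2 (A(H, R) = 4 + (R + H)**2 = 4 + (H + R)**2)
(64 + k)*(-17*A(-1, -5)) = (64 + 130)*(-17*(4 + (-1 - 5)**2)) = 194*(-17*(4 + (-6)**2)) = 194*(-17*(4 + 36)) = 194*(-17*40) = 194*(-680) = -131920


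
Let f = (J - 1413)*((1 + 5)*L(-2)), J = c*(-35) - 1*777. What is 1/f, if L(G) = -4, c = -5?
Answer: 1/48360 ≈ 2.0678e-5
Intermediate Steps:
J = -602 (J = -5*(-35) - 1*777 = 175 - 777 = -602)
f = 48360 (f = (-602 - 1413)*((1 + 5)*(-4)) = -12090*(-4) = -2015*(-24) = 48360)
1/f = 1/48360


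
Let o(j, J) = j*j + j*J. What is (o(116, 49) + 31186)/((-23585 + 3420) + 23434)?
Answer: 50326/3269 ≈ 15.395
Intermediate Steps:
o(j, J) = j**2 + J*j
(o(116, 49) + 31186)/((-23585 + 3420) + 23434) = (116*(49 + 116) + 31186)/((-23585 + 3420) + 23434) = (116*165 + 31186)/(-20165 + 23434) = (19140 + 31186)/3269 = 50326*(1/3269) = 50326/3269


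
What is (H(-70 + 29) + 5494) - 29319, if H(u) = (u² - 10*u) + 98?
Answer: -21636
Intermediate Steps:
H(u) = 98 + u² - 10*u
(H(-70 + 29) + 5494) - 29319 = ((98 + (-70 + 29)² - 10*(-70 + 29)) + 5494) - 29319 = ((98 + (-41)² - 10*(-41)) + 5494) - 29319 = ((98 + 1681 + 410) + 5494) - 29319 = (2189 + 5494) - 29319 = 7683 - 29319 = -21636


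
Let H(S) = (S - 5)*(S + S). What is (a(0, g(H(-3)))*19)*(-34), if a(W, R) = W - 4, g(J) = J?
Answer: 2584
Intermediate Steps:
H(S) = 2*S*(-5 + S) (H(S) = (-5 + S)*(2*S) = 2*S*(-5 + S))
a(W, R) = -4 + W
(a(0, g(H(-3)))*19)*(-34) = ((-4 + 0)*19)*(-34) = -4*19*(-34) = -76*(-34) = 2584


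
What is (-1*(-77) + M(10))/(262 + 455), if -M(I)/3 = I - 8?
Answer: 71/717 ≈ 0.099024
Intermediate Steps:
M(I) = 24 - 3*I (M(I) = -3*(I - 8) = -3*(-8 + I) = 24 - 3*I)
(-1*(-77) + M(10))/(262 + 455) = (-1*(-77) + (24 - 3*10))/(262 + 455) = (77 + (24 - 30))/717 = (77 - 6)*(1/717) = 71*(1/717) = 71/717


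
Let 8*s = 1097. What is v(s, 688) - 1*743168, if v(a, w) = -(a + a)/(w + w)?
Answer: -4090397769/5504 ≈ -7.4317e+5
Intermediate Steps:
s = 1097/8 (s = (⅛)*1097 = 1097/8 ≈ 137.13)
v(a, w) = -a/w (v(a, w) = -2*a/(2*w) = -2*a*1/(2*w) = -a/w)
v(s, 688) - 1*743168 = -1*1097/8/688 - 1*743168 = -1*1097/8*1/688 - 743168 = -1097/5504 - 743168 = -4090397769/5504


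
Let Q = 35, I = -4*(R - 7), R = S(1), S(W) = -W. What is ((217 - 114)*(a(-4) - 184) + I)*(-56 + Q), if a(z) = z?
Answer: 405972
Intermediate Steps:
R = -1 (R = -1*1 = -1)
I = 32 (I = -4*(-1 - 7) = -4*(-8) = 32)
((217 - 114)*(a(-4) - 184) + I)*(-56 + Q) = ((217 - 114)*(-4 - 184) + 32)*(-56 + 35) = (103*(-188) + 32)*(-21) = (-19364 + 32)*(-21) = -19332*(-21) = 405972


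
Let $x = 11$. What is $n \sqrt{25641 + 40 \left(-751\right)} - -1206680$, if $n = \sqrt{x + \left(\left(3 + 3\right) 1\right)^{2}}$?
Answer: $1206680 + i \sqrt{206753} \approx 1.2067 \cdot 10^{6} + 454.7 i$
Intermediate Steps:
$n = \sqrt{47}$ ($n = \sqrt{11 + \left(\left(3 + 3\right) 1\right)^{2}} = \sqrt{11 + \left(6 \cdot 1\right)^{2}} = \sqrt{11 + 6^{2}} = \sqrt{11 + 36} = \sqrt{47} \approx 6.8557$)
$n \sqrt{25641 + 40 \left(-751\right)} - -1206680 = \sqrt{47} \sqrt{25641 + 40 \left(-751\right)} - -1206680 = \sqrt{47} \sqrt{25641 - 30040} + 1206680 = \sqrt{47} \sqrt{-4399} + 1206680 = \sqrt{47} i \sqrt{4399} + 1206680 = i \sqrt{206753} + 1206680 = 1206680 + i \sqrt{206753}$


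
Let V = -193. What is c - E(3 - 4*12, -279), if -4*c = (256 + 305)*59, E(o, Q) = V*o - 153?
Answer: -67227/4 ≈ -16807.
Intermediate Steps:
E(o, Q) = -153 - 193*o (E(o, Q) = -193*o - 153 = -153 - 193*o)
c = -33099/4 (c = -(256 + 305)*59/4 = -561*59/4 = -¼*33099 = -33099/4 ≈ -8274.8)
c - E(3 - 4*12, -279) = -33099/4 - (-153 - 193*(3 - 4*12)) = -33099/4 - (-153 - 193*(3 - 48)) = -33099/4 - (-153 - 193*(-45)) = -33099/4 - (-153 + 8685) = -33099/4 - 1*8532 = -33099/4 - 8532 = -67227/4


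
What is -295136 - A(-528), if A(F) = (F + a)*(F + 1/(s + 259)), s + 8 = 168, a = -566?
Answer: -365688698/419 ≈ -8.7277e+5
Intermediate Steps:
s = 160 (s = -8 + 168 = 160)
A(F) = (-566 + F)*(1/419 + F) (A(F) = (F - 566)*(F + 1/(160 + 259)) = (-566 + F)*(F + 1/419) = (-566 + F)*(1/419 + F))
-295136 - A(-528) = -295136 - (-566/419 + (-528)² - 237153/419*(-528)) = -295136 - (-566/419 + 278784 + 125216784/419) = -295136 - 1*242026714/419 = -295136 - 242026714/419 = -365688698/419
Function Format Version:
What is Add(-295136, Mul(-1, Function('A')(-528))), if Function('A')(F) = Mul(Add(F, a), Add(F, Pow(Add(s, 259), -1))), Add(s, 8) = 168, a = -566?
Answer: Rational(-365688698, 419) ≈ -8.7277e+5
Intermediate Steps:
s = 160 (s = Add(-8, 168) = 160)
Function('A')(F) = Mul(Add(-566, F), Add(Rational(1, 419), F)) (Function('A')(F) = Mul(Add(F, -566), Add(F, Pow(Add(160, 259), -1))) = Mul(Add(-566, F), Add(F, Pow(419, -1))) = Mul(Add(-566, F), Add(F, Rational(1, 419))) = Mul(Add(-566, F), Add(Rational(1, 419), F)))
Add(-295136, Mul(-1, Function('A')(-528))) = Add(-295136, Mul(-1, Add(Rational(-566, 419), Pow(-528, 2), Mul(Rational(-237153, 419), -528)))) = Add(-295136, Mul(-1, Add(Rational(-566, 419), 278784, Rational(125216784, 419)))) = Add(-295136, Mul(-1, Rational(242026714, 419))) = Add(-295136, Rational(-242026714, 419)) = Rational(-365688698, 419)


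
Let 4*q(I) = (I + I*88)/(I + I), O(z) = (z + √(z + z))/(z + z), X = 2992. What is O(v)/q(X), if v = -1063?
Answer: 4/89 - 4*I*√2126/94607 ≈ 0.044944 - 0.0019495*I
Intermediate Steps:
O(z) = (z + √2*√z)/(2*z) (O(z) = (z + √(2*z))/((2*z)) = (z + √2*√z)*(1/(2*z)) = (z + √2*√z)/(2*z))
q(I) = 89/8 (q(I) = ((I + I*88)/(I + I))/4 = ((I + 88*I)/((2*I)))/4 = ((89*I)*(1/(2*I)))/4 = (¼)*(89/2) = 89/8)
O(v)/q(X) = (½ + √2/(2*√(-1063)))/(89/8) = (½ + √2*(-I*√1063/1063)/2)*(8/89) = (½ - I*√2126/2126)*(8/89) = 4/89 - 4*I*√2126/94607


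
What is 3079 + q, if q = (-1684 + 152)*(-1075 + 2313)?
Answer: -1893537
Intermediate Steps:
q = -1896616 (q = -1532*1238 = -1896616)
3079 + q = 3079 - 1896616 = -1893537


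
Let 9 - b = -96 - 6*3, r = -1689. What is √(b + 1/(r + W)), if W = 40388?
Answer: √184206388622/38699 ≈ 11.091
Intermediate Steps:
b = 123 (b = 9 - (-96 - 6*3) = 9 - (-96 - 18) = 9 - 1*(-114) = 9 + 114 = 123)
√(b + 1/(r + W)) = √(123 + 1/(-1689 + 40388)) = √(123 + 1/38699) = √(4759978/38699) = √184206388622/38699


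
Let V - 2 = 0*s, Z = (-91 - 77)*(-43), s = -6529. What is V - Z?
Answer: -7222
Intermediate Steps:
Z = 7224 (Z = -168*(-43) = 7224)
V = 2 (V = 2 + 0*(-6529) = 2 + 0 = 2)
V - Z = 2 - 1*7224 = 2 - 7224 = -7222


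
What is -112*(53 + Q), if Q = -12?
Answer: -4592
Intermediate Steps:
-112*(53 + Q) = -112*(53 - 12) = -112*41 = -4592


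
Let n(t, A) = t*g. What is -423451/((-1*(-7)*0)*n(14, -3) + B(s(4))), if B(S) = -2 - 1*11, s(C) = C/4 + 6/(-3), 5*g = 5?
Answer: 423451/13 ≈ 32573.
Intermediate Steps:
g = 1 (g = (1/5)*5 = 1)
s(C) = -2 + C/4 (s(C) = C*(1/4) + 6*(-1/3) = C/4 - 2 = -2 + C/4)
n(t, A) = t (n(t, A) = t*1 = t)
B(S) = -13 (B(S) = -2 - 11 = -13)
-423451/((-1*(-7)*0)*n(14, -3) + B(s(4))) = -423451/((-1*(-7)*0)*14 - 13) = -423451/((7*0)*14 - 13) = -423451/(0*14 - 13) = -423451/(0 - 13) = -423451/(-13) = -423451*(-1/13) = 423451/13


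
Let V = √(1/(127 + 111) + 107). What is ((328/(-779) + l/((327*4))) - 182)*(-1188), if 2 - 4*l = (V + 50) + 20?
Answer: 448851249/2071 + 99*√6061146/103768 ≈ 2.1673e+5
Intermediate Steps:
V = √6061146/238 (V = √(1/238 + 107) = √(25467/238) = √6061146/238 ≈ 10.344)
l = -17 - √6061146/952 (l = ½ - ((√6061146/238 + 50) + 20)/4 = ½ - ((50 + √6061146/238) + 20)/4 = ½ - (70 + √6061146/238)/4 = ½ + (-35/2 - √6061146/952) = -17 - √6061146/952 ≈ -19.586)
((328/(-779) + l/((327*4))) - 182)*(-1188) = ((328/(-779) + (-17 - √6061146/952)/((327*4))) - 182)*(-1188) = ((328*(-1/779) + (-17 - √6061146/952)/1308) - 182)*(-1188) = ((-8/19 + (-17 - √6061146/952)*(1/1308)) - 182)*(-1188) = ((-8/19 + (-17/1308 - √6061146/1245216)) - 182)*(-1188) = ((-10787/24852 - √6061146/1245216) - 182)*(-1188) = (-4533851/24852 - √6061146/1245216)*(-1188) = 448851249/2071 + 99*√6061146/103768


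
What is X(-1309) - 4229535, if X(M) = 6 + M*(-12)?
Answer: -4213821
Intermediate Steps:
X(M) = 6 - 12*M
X(-1309) - 4229535 = (6 - 12*(-1309)) - 4229535 = (6 + 15708) - 4229535 = 15714 - 4229535 = -4213821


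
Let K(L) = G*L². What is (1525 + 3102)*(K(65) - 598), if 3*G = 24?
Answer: 153625654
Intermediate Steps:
G = 8 (G = (⅓)*24 = 8)
K(L) = 8*L²
(1525 + 3102)*(K(65) - 598) = (1525 + 3102)*(8*65² - 598) = 4627*(8*4225 - 598) = 4627*(33800 - 598) = 4627*33202 = 153625654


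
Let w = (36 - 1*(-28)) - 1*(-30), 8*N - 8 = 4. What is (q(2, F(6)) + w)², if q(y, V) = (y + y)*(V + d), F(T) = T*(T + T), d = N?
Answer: 150544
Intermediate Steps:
N = 3/2 (N = 1 + (⅛)*4 = 1 + ½ = 3/2 ≈ 1.5000)
d = 3/2 ≈ 1.5000
F(T) = 2*T² (F(T) = T*(2*T) = 2*T²)
w = 94 (w = (36 + 28) + 30 = 64 + 30 = 94)
q(y, V) = 2*y*(3/2 + V) (q(y, V) = (y + y)*(V + 3/2) = (2*y)*(3/2 + V) = 2*y*(3/2 + V))
(q(2, F(6)) + w)² = (2*(3 + 2*(2*6²)) + 94)² = (2*(3 + 2*(2*36)) + 94)² = (2*(3 + 2*72) + 94)² = (2*(3 + 144) + 94)² = (2*147 + 94)² = (294 + 94)² = 388² = 150544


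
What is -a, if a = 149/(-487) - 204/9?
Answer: 33563/1461 ≈ 22.973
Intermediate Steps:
a = -33563/1461 (a = 149*(-1/487) - 204*⅑ = -149/487 - 68/3 = -33563/1461 ≈ -22.973)
-a = -1*(-33563/1461) = 33563/1461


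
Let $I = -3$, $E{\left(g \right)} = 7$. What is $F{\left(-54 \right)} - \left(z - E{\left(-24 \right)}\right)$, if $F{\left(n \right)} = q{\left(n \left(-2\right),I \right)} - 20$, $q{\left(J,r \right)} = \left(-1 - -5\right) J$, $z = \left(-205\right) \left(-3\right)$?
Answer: $-196$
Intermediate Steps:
$z = 615$
$q{\left(J,r \right)} = 4 J$ ($q{\left(J,r \right)} = \left(-1 + 5\right) J = 4 J$)
$F{\left(n \right)} = -20 - 8 n$ ($F{\left(n \right)} = 4 n \left(-2\right) - 20 = 4 \left(- 2 n\right) - 20 = - 8 n - 20 = -20 - 8 n$)
$F{\left(-54 \right)} - \left(z - E{\left(-24 \right)}\right) = \left(-20 - -432\right) - \left(615 - 7\right) = \left(-20 + 432\right) - \left(615 - 7\right) = 412 - 608 = -196$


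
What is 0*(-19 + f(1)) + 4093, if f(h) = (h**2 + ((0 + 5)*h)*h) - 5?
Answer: 4093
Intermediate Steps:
f(h) = -5 + 6*h**2 (f(h) = (h**2 + (5*h)*h) - 5 = (h**2 + 5*h**2) - 5 = 6*h**2 - 5 = -5 + 6*h**2)
0*(-19 + f(1)) + 4093 = 0*(-19 + (-5 + 6*1**2)) + 4093 = 0*(-19 + (-5 + 6*1)) + 4093 = 0*(-19 + (-5 + 6)) + 4093 = 0*(-19 + 1) + 4093 = 0*(-18) + 4093 = 0 + 4093 = 4093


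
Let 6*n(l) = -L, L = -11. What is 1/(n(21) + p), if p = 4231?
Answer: 6/25397 ≈ 0.00023625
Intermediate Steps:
n(l) = 11/6 (n(l) = (-1*(-11))/6 = (1/6)*11 = 11/6)
1/(n(21) + p) = 1/(11/6 + 4231) = 1/(25397/6) = 6/25397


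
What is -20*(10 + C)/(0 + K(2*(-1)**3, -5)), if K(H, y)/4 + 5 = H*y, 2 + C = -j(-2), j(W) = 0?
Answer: -8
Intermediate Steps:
C = -2 (C = -2 - 1*0 = -2 + 0 = -2)
K(H, y) = -20 + 4*H*y (K(H, y) = -20 + 4*(H*y) = -20 + 4*H*y)
-20*(10 + C)/(0 + K(2*(-1)**3, -5)) = -20*(10 - 2)/(0 + (-20 + 4*(2*(-1)**3)*(-5))) = -160/(0 + (-20 + 4*(2*(-1))*(-5))) = -160/(0 + (-20 + 4*(-2)*(-5))) = -160/(0 + (-20 + 40)) = -160/(0 + 20) = -160/20 = -20*2/5 = -8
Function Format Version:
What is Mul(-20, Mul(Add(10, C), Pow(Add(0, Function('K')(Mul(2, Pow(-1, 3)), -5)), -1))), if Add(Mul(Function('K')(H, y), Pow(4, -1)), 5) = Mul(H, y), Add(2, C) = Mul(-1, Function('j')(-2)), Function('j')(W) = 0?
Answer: -8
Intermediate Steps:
C = -2 (C = Add(-2, Mul(-1, 0)) = Add(-2, 0) = -2)
Function('K')(H, y) = Add(-20, Mul(4, H, y)) (Function('K')(H, y) = Add(-20, Mul(4, Mul(H, y))) = Add(-20, Mul(4, H, y)))
Mul(-20, Mul(Add(10, C), Pow(Add(0, Function('K')(Mul(2, Pow(-1, 3)), -5)), -1))) = Mul(-20, Mul(Add(10, -2), Pow(Add(0, Add(-20, Mul(4, Mul(2, Pow(-1, 3)), -5))), -1))) = Mul(-20, Mul(8, Pow(Add(0, Add(-20, Mul(4, Mul(2, -1), -5))), -1))) = Mul(-20, Mul(8, Pow(Add(0, Add(-20, Mul(4, -2, -5))), -1))) = Mul(-20, Mul(8, Pow(Add(0, Add(-20, 40)), -1))) = Mul(-20, Mul(8, Pow(Add(0, 20), -1))) = Mul(-20, Mul(8, Pow(20, -1))) = Mul(-20, Mul(8, Rational(1, 20))) = Mul(-20, Rational(2, 5)) = -8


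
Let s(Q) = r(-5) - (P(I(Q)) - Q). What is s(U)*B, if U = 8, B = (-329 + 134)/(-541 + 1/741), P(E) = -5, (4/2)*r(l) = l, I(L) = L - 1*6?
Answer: 606879/160352 ≈ 3.7847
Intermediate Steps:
I(L) = -6 + L (I(L) = L - 6 = -6 + L)
r(l) = l/2
B = 28899/80176 (B = -195/(-541 + 1/741) = -195/(-400880/741) = -195*(-741/400880) = 28899/80176 ≈ 0.36044)
s(Q) = 5/2 + Q (s(Q) = (½)*(-5) - (-5 - Q) = -5/2 + (5 + Q) = 5/2 + Q)
s(U)*B = (5/2 + 8)*(28899/80176) = (21/2)*(28899/80176) = 606879/160352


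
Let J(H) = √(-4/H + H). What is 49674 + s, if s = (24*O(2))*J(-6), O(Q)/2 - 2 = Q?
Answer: 49674 + 256*I*√3 ≈ 49674.0 + 443.4*I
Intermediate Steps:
O(Q) = 4 + 2*Q
J(H) = √(H - 4/H)
s = 256*I*√3 (s = (24*(4 + 2*2))*√(-6 - 4/(-6)) = (24*(4 + 4))*√(-6 - 4*(-⅙)) = (24*8)*√(-6 + ⅔) = 192*√(-16/3) = 192*(4*I*√3/3) = 256*I*√3 ≈ 443.4*I)
49674 + s = 49674 + 256*I*√3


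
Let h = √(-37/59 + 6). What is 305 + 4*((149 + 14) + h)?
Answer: 957 + 4*√18703/59 ≈ 966.27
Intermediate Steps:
h = √18703/59 (h = √(-37*1/59 + 6) = √(-37/59 + 6) = √(317/59) = √18703/59 ≈ 2.3179)
305 + 4*((149 + 14) + h) = 305 + 4*((149 + 14) + √18703/59) = 305 + 4*(163 + √18703/59) = 305 + (652 + 4*√18703/59) = 957 + 4*√18703/59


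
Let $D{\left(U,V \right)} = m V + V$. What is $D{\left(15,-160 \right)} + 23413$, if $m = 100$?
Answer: $7253$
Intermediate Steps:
$D{\left(U,V \right)} = 101 V$ ($D{\left(U,V \right)} = 100 V + V = 101 V$)
$D{\left(15,-160 \right)} + 23413 = 101 \left(-160\right) + 23413 = -16160 + 23413 = 7253$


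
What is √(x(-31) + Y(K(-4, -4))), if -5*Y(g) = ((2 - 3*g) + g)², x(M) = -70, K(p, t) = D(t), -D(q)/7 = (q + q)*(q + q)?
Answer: I*√4033770/5 ≈ 401.69*I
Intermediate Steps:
D(q) = -28*q² (D(q) = -7*(q + q)*(q + q) = -7*2*q*2*q = -28*q²)
K(p, t) = -28*t²
Y(g) = -(2 - 2*g)²/5 (Y(g) = -((2 - 3*g) + g)²/5 = -(2 - 2*g)²/5)
√(x(-31) + Y(K(-4, -4))) = √(-70 - 4*(-1 - 28*(-4)²)²/5) = √(-70 - 4*(-1 - 28*16)²/5) = √(-70 - 4*(-1 - 448)²/5) = √(-70 - ⅘*(-449)²) = √(-70 - ⅘*201601) = √(-70 - 806404/5) = √(-806754/5) = I*√4033770/5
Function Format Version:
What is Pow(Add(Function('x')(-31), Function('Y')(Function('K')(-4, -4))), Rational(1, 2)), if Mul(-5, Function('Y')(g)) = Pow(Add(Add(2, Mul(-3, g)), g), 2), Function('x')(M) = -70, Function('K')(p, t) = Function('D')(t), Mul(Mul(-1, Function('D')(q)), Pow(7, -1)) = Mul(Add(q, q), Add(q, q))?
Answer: Mul(Rational(1, 5), I, Pow(4033770, Rational(1, 2))) ≈ Mul(401.69, I)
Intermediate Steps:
Function('D')(q) = Mul(-28, Pow(q, 2)) (Function('D')(q) = Mul(-7, Mul(Add(q, q), Add(q, q))) = Mul(-7, Mul(Mul(2, q), Mul(2, q))) = Mul(-7, Mul(4, Pow(q, 2))) = Mul(-28, Pow(q, 2)))
Function('K')(p, t) = Mul(-28, Pow(t, 2))
Function('Y')(g) = Mul(Rational(-1, 5), Pow(Add(2, Mul(-2, g)), 2)) (Function('Y')(g) = Mul(Rational(-1, 5), Pow(Add(Add(2, Mul(-3, g)), g), 2)) = Mul(Rational(-1, 5), Pow(Add(2, Mul(-2, g)), 2)))
Pow(Add(Function('x')(-31), Function('Y')(Function('K')(-4, -4))), Rational(1, 2)) = Pow(Add(-70, Mul(Rational(-4, 5), Pow(Add(-1, Mul(-28, Pow(-4, 2))), 2))), Rational(1, 2)) = Pow(Add(-70, Mul(Rational(-4, 5), Pow(Add(-1, Mul(-28, 16)), 2))), Rational(1, 2)) = Pow(Add(-70, Mul(Rational(-4, 5), Pow(Add(-1, -448), 2))), Rational(1, 2)) = Pow(Add(-70, Mul(Rational(-4, 5), Pow(-449, 2))), Rational(1, 2)) = Pow(Add(-70, Mul(Rational(-4, 5), 201601)), Rational(1, 2)) = Pow(Add(-70, Rational(-806404, 5)), Rational(1, 2)) = Pow(Rational(-806754, 5), Rational(1, 2)) = Mul(Rational(1, 5), I, Pow(4033770, Rational(1, 2)))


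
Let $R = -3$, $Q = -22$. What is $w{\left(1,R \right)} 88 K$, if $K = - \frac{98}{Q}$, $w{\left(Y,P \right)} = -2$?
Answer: $-784$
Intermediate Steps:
$K = \frac{49}{11}$ ($K = - \frac{98}{-22} = \left(-98\right) \left(- \frac{1}{22}\right) = \frac{49}{11} \approx 4.4545$)
$w{\left(1,R \right)} 88 K = \left(-2\right) 88 \cdot \frac{49}{11} = \left(-176\right) \frac{49}{11} = -784$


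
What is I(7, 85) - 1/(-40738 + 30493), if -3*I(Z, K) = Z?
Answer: -7968/3415 ≈ -2.3332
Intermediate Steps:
I(Z, K) = -Z/3
I(7, 85) - 1/(-40738 + 30493) = -1/3*7 - 1/(-40738 + 30493) = -7/3 - 1/(-10245) = -7/3 - 1*(-1/10245) = -7/3 + 1/10245 = -7968/3415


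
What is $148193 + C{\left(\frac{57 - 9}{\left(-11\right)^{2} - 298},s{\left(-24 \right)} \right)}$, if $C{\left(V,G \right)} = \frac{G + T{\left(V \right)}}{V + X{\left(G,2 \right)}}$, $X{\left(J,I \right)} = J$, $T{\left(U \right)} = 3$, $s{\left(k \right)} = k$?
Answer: $\frac{212213615}{1432} \approx 1.4819 \cdot 10^{5}$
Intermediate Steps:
$C{\left(V,G \right)} = \frac{3 + G}{G + V}$ ($C{\left(V,G \right)} = \frac{G + 3}{V + G} = \frac{3 + G}{G + V}$)
$148193 + C{\left(\frac{57 - 9}{\left(-11\right)^{2} - 298},s{\left(-24 \right)} \right)} = 148193 + \frac{3 - 24}{-24 + \frac{57 - 9}{\left(-11\right)^{2} - 298}} = 148193 + \frac{1}{-24 + \frac{57 - 9}{121 - 298}} \left(-21\right) = 148193 + \frac{1}{-24 + \frac{48}{-177}} \left(-21\right) = 148193 + \frac{1}{-24 + 48 \left(- \frac{1}{177}\right)} \left(-21\right) = 148193 + \frac{1}{-24 - \frac{16}{59}} \left(-21\right) = 148193 + \frac{1}{- \frac{1432}{59}} \left(-21\right) = 148193 - - \frac{1239}{1432} = 148193 + \frac{1239}{1432} = \frac{212213615}{1432}$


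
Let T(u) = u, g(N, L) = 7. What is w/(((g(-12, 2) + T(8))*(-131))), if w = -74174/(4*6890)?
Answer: 37087/27077700 ≈ 0.0013697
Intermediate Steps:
w = -37087/13780 (w = -74174/27560 = -74174*1/27560 = -37087/13780 ≈ -2.6914)
w/(((g(-12, 2) + T(8))*(-131))) = -37087*(-1/(131*(7 + 8)))/13780 = -37087/(13780*(15*(-131))) = -37087/13780/(-1965) = -37087/13780*(-1/1965) = 37087/27077700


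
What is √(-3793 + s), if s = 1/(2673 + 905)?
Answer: I*√48558301034/3578 ≈ 61.587*I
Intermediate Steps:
s = 1/3578 ≈ 0.00027949
√(-3793 + s) = √(-3793 + 1/3578) = √(-13571353/3578) = I*√48558301034/3578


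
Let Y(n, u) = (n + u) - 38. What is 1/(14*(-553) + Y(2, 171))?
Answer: -1/7607 ≈ -0.00013146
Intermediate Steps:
Y(n, u) = -38 + n + u
1/(14*(-553) + Y(2, 171)) = 1/(14*(-553) + (-38 + 2 + 171)) = 1/(-7742 + 135) = 1/(-7607) = -1/7607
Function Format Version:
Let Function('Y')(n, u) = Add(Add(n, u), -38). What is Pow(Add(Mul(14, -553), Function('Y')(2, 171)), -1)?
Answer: Rational(-1, 7607) ≈ -0.00013146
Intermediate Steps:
Function('Y')(n, u) = Add(-38, n, u)
Pow(Add(Mul(14, -553), Function('Y')(2, 171)), -1) = Pow(Add(Mul(14, -553), Add(-38, 2, 171)), -1) = Pow(Add(-7742, 135), -1) = Pow(-7607, -1) = Rational(-1, 7607)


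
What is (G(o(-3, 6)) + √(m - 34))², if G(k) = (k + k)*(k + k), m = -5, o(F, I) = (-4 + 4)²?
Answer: -39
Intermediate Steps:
o(F, I) = 0 (o(F, I) = 0² = 0)
G(k) = 4*k² (G(k) = (2*k)*(2*k) = 4*k²)
(G(o(-3, 6)) + √(m - 34))² = (4*0² + √(-5 - 34))² = (4*0 + √(-39))² = (0 + I*√39)² = (I*√39)² = -39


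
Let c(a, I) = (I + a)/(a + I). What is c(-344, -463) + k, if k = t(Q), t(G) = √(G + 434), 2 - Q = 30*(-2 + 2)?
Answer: 1 + 2*√109 ≈ 21.881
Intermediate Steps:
c(a, I) = 1 (c(a, I) = (I + a)/(I + a) = 1)
Q = 2 (Q = 2 - 30*(-2 + 2) = 2 - 30*0 = 2 - 1*0 = 2 + 0 = 2)
t(G) = √(434 + G)
k = 2*√109 (k = √(434 + 2) = √436 = 2*√109 ≈ 20.881)
c(-344, -463) + k = 1 + 2*√109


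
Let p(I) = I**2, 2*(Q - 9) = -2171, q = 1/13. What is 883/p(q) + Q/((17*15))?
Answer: 76103617/510 ≈ 1.4922e+5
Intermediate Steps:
q = 1/13 ≈ 0.076923
Q = -2153/2 (Q = 9 + (1/2)*(-2171) = 9 - 2171/2 = -2153/2 ≈ -1076.5)
883/p(q) + Q/((17*15)) = 883/((1/13)**2) - 2153/(2*(17*15)) = 883/(1/169) - 2153/2/255 = 883*169 - 2153/2*1/255 = 149227 - 2153/510 = 76103617/510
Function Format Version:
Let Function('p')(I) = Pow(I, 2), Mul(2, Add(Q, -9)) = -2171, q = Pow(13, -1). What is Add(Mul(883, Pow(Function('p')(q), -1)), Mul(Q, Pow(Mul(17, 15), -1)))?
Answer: Rational(76103617, 510) ≈ 1.4922e+5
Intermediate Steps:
q = Rational(1, 13) ≈ 0.076923
Q = Rational(-2153, 2) (Q = Add(9, Mul(Rational(1, 2), -2171)) = Add(9, Rational(-2171, 2)) = Rational(-2153, 2) ≈ -1076.5)
Add(Mul(883, Pow(Function('p')(q), -1)), Mul(Q, Pow(Mul(17, 15), -1))) = Add(Mul(883, Pow(Pow(Rational(1, 13), 2), -1)), Mul(Rational(-2153, 2), Pow(Mul(17, 15), -1))) = Add(Mul(883, Pow(Rational(1, 169), -1)), Mul(Rational(-2153, 2), Pow(255, -1))) = Add(Mul(883, 169), Mul(Rational(-2153, 2), Rational(1, 255))) = Add(149227, Rational(-2153, 510)) = Rational(76103617, 510)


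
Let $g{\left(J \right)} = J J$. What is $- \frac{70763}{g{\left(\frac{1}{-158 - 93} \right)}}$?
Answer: $-4458139763$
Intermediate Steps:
$g{\left(J \right)} = J^{2}$
$- \frac{70763}{g{\left(\frac{1}{-158 - 93} \right)}} = - \frac{70763}{\left(\frac{1}{-158 - 93}\right)^{2}} = - \frac{70763}{\left(\frac{1}{-251}\right)^{2}} = - \frac{70763}{\left(- \frac{1}{251}\right)^{2}} = - 70763 \frac{1}{\frac{1}{63001}} = \left(-70763\right) 63001 = -4458139763$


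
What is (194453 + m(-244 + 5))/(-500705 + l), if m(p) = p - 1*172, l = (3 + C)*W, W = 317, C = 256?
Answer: -97021/209301 ≈ -0.46355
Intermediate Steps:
l = 82103 (l = (3 + 256)*317 = 259*317 = 82103)
m(p) = -172 + p (m(p) = p - 172 = -172 + p)
(194453 + m(-244 + 5))/(-500705 + l) = (194453 + (-172 + (-244 + 5)))/(-500705 + 82103) = (194453 + (-172 - 239))/(-418602) = (194453 - 411)*(-1/418602) = 194042*(-1/418602) = -97021/209301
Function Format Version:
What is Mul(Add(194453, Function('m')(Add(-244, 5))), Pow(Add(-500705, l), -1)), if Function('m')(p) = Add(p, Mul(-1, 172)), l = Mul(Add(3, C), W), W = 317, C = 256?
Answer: Rational(-97021, 209301) ≈ -0.46355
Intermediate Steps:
l = 82103 (l = Mul(Add(3, 256), 317) = Mul(259, 317) = 82103)
Function('m')(p) = Add(-172, p) (Function('m')(p) = Add(p, -172) = Add(-172, p))
Mul(Add(194453, Function('m')(Add(-244, 5))), Pow(Add(-500705, l), -1)) = Mul(Add(194453, Add(-172, Add(-244, 5))), Pow(Add(-500705, 82103), -1)) = Mul(Add(194453, Add(-172, -239)), Pow(-418602, -1)) = Mul(Add(194453, -411), Rational(-1, 418602)) = Mul(194042, Rational(-1, 418602)) = Rational(-97021, 209301)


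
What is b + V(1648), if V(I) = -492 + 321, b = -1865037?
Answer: -1865208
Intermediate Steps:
V(I) = -171
b + V(1648) = -1865037 - 171 = -1865208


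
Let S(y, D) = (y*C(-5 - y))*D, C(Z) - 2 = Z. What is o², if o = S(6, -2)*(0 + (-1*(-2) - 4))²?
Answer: 186624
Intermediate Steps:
C(Z) = 2 + Z
S(y, D) = D*y*(-3 - y) (S(y, D) = (y*(2 + (-5 - y)))*D = (y*(-3 - y))*D = D*y*(-3 - y))
o = 432 (o = (-1*(-2)*6*(3 + 6))*(0 + (-1*(-2) - 4))² = (-1*(-2)*6*9)*(0 + (2 - 4))² = 108*(0 - 2)² = 108*(-2)² = 108*4 = 432)
o² = 432² = 186624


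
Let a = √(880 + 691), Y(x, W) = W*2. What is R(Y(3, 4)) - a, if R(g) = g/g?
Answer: 1 - √1571 ≈ -38.636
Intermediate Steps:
Y(x, W) = 2*W
R(g) = 1
a = √1571 ≈ 39.636
R(Y(3, 4)) - a = 1 - √1571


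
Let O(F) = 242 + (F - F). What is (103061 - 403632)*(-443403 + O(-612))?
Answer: 133201344931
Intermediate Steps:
O(F) = 242 (O(F) = 242 + 0 = 242)
(103061 - 403632)*(-443403 + O(-612)) = (103061 - 403632)*(-443403 + 242) = -300571*(-443161) = 133201344931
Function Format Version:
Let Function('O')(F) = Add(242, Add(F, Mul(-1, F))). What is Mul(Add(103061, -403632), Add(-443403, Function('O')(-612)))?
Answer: 133201344931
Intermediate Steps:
Function('O')(F) = 242 (Function('O')(F) = Add(242, 0) = 242)
Mul(Add(103061, -403632), Add(-443403, Function('O')(-612))) = Mul(Add(103061, -403632), Add(-443403, 242)) = Mul(-300571, -443161) = 133201344931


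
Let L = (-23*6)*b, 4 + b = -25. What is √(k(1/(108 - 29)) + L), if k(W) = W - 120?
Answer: √24227641/79 ≈ 62.306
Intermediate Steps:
b = -29 (b = -4 - 25 = -29)
L = 4002 (L = -23*6*(-29) = -138*(-29) = 4002)
k(W) = -120 + W
√(k(1/(108 - 29)) + L) = √((-120 + 1/(108 - 29)) + 4002) = √((-120 + 1/79) + 4002) = √(-9479/79 + 4002) = √(306679/79) = √24227641/79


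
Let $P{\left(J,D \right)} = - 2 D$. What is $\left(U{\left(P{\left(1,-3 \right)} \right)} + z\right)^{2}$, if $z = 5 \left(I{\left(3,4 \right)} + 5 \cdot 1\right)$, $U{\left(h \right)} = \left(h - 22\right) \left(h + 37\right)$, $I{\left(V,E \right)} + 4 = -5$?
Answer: $501264$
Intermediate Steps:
$I{\left(V,E \right)} = -9$ ($I{\left(V,E \right)} = -4 - 5 = -9$)
$U{\left(h \right)} = \left(-22 + h\right) \left(37 + h\right)$
$z = -20$ ($z = 5 \left(-9 + 5 \cdot 1\right) = 5 \left(-9 + 5\right) = 5 \left(-4\right) = -20$)
$\left(U{\left(P{\left(1,-3 \right)} \right)} + z\right)^{2} = \left(\left(-814 + \left(\left(-2\right) \left(-3\right)\right)^{2} + 15 \left(\left(-2\right) \left(-3\right)\right)\right) - 20\right)^{2} = \left(\left(-814 + 6^{2} + 15 \cdot 6\right) - 20\right)^{2} = \left(\left(-814 + 36 + 90\right) - 20\right)^{2} = \left(-688 - 20\right)^{2} = \left(-708\right)^{2} = 501264$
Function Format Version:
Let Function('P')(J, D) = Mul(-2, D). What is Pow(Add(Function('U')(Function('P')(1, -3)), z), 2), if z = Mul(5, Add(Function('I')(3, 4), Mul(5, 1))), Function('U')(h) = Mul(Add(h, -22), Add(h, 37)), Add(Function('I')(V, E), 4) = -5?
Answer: 501264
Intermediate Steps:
Function('I')(V, E) = -9 (Function('I')(V, E) = Add(-4, -5) = -9)
Function('U')(h) = Mul(Add(-22, h), Add(37, h))
z = -20 (z = Mul(5, Add(-9, Mul(5, 1))) = Mul(5, Add(-9, 5)) = Mul(5, -4) = -20)
Pow(Add(Function('U')(Function('P')(1, -3)), z), 2) = Pow(Add(Add(-814, Pow(Mul(-2, -3), 2), Mul(15, Mul(-2, -3))), -20), 2) = Pow(Add(Add(-814, Pow(6, 2), Mul(15, 6)), -20), 2) = Pow(Add(Add(-814, 36, 90), -20), 2) = Pow(Add(-688, -20), 2) = Pow(-708, 2) = 501264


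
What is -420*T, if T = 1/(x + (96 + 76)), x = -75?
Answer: -420/97 ≈ -4.3299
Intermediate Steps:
T = 1/97 (T = 1/(-75 + (96 + 76)) = 1/(-75 + 172) = 1/97 ≈ 0.010309)
-420*T = -420*1/97 = -420/97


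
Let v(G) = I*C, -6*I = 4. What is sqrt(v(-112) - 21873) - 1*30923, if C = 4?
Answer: -30923 + I*sqrt(196881)/3 ≈ -30923.0 + 147.9*I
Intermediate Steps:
I = -2/3 (I = -1/6*4 = -2/3 ≈ -0.66667)
v(G) = -8/3 (v(G) = -2/3*4 = -8/3)
sqrt(v(-112) - 21873) - 1*30923 = sqrt(-8/3 - 21873) - 1*30923 = sqrt(-65627/3) - 30923 = I*sqrt(196881)/3 - 30923 = -30923 + I*sqrt(196881)/3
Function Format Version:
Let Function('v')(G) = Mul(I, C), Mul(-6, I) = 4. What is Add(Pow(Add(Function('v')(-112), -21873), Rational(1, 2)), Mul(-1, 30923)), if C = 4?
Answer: Add(-30923, Mul(Rational(1, 3), I, Pow(196881, Rational(1, 2)))) ≈ Add(-30923., Mul(147.90, I))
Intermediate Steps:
I = Rational(-2, 3) (I = Mul(Rational(-1, 6), 4) = Rational(-2, 3) ≈ -0.66667)
Function('v')(G) = Rational(-8, 3) (Function('v')(G) = Mul(Rational(-2, 3), 4) = Rational(-8, 3))
Add(Pow(Add(Function('v')(-112), -21873), Rational(1, 2)), Mul(-1, 30923)) = Add(Pow(Add(Rational(-8, 3), -21873), Rational(1, 2)), Mul(-1, 30923)) = Add(Pow(Rational(-65627, 3), Rational(1, 2)), -30923) = Add(Mul(Rational(1, 3), I, Pow(196881, Rational(1, 2))), -30923) = Add(-30923, Mul(Rational(1, 3), I, Pow(196881, Rational(1, 2))))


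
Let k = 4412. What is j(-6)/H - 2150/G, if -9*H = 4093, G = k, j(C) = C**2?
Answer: -5114719/9029158 ≈ -0.56647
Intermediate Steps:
G = 4412
H = -4093/9 (H = -1/9*4093 = -4093/9 ≈ -454.78)
j(-6)/H - 2150/G = (-6)**2/(-4093/9) - 2150/4412 = 36*(-9/4093) - 2150*1/4412 = -324/4093 - 1075/2206 = -5114719/9029158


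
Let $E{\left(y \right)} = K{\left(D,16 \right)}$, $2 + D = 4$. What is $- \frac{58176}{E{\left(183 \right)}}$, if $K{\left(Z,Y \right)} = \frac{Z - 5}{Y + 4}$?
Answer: $387840$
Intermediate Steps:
$D = 2$ ($D = -2 + 4 = 2$)
$K{\left(Z,Y \right)} = \frac{-5 + Z}{4 + Y}$
$E{\left(y \right)} = - \frac{3}{20}$ ($E{\left(y \right)} = \frac{-5 + 2}{4 + 16} = \frac{1}{20} \left(-3\right) = - \frac{3}{20}$)
$- \frac{58176}{E{\left(183 \right)}} = - \frac{58176}{- \frac{3}{20}} = \left(-58176\right) \left(- \frac{20}{3}\right) = 387840$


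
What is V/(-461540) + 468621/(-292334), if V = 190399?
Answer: -135973718803/67461917180 ≈ -2.0156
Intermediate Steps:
V/(-461540) + 468621/(-292334) = 190399/(-461540) + 468621/(-292334) = 190399*(-1/461540) + 468621*(-1/292334) = -190399/461540 - 468621/292334 = -135973718803/67461917180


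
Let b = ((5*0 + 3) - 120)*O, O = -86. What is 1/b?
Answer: 1/10062 ≈ 9.9384e-5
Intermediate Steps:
b = 10062 (b = ((5*0 + 3) - 120)*(-86) = ((0 + 3) - 120)*(-86) = (3 - 120)*(-86) = -117*(-86) = 10062)
1/b = 1/10062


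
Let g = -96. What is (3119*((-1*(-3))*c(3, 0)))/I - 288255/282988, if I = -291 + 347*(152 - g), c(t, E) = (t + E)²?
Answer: -890921631/24270465820 ≈ -0.036708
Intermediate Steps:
c(t, E) = (E + t)²
I = 85765 (I = -291 + 347*(152 - 1*(-96)) = -291 + 347*(152 + 96) = -291 + 347*248 = -291 + 86056 = 85765)
(3119*((-1*(-3))*c(3, 0)))/I - 288255/282988 = (3119*((-1*(-3))*(0 + 3)²))/85765 - 288255/282988 = (3119*(3*3²))*(1/85765) - 288255*1/282988 = (3119*(3*9))*(1/85765) - 288255/282988 = (3119*27)*(1/85765) - 288255/282988 = 84213*(1/85765) - 288255/282988 = 84213/85765 - 288255/282988 = -890921631/24270465820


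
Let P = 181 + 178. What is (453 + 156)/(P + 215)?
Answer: 87/82 ≈ 1.0610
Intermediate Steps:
P = 359
(453 + 156)/(P + 215) = (453 + 156)/(359 + 215) = 609/574 = 609*(1/574) = 87/82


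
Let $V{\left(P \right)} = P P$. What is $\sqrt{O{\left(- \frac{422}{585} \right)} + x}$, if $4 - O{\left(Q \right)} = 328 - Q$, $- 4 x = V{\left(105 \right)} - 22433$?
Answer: $\frac{\sqrt{96099770}}{195} \approx 50.272$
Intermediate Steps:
$V{\left(P \right)} = P^{2}$
$x = 2852$ ($x = - \frac{105^{2} - 22433}{4} = - \frac{11025 - 22433}{4} = \left(- \frac{1}{4}\right) \left(-11408\right) = 2852$)
$O{\left(Q \right)} = -324 + Q$ ($O{\left(Q \right)} = 4 - \left(328 - Q\right) = 4 + \left(-328 + Q\right) = -324 + Q$)
$\sqrt{O{\left(- \frac{422}{585} \right)} + x} = \sqrt{\left(-324 - \frac{422}{585}\right) + 2852} = \sqrt{- \frac{189962}{585} + 2852} = \sqrt{\frac{1478458}{585}} = \frac{\sqrt{96099770}}{195}$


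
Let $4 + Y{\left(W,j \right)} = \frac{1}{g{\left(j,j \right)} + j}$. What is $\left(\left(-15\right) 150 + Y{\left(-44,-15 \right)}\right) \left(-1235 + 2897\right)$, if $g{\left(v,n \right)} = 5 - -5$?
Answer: $- \frac{18732402}{5} \approx -3.7465 \cdot 10^{6}$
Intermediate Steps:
$g{\left(v,n \right)} = 10$ ($g{\left(v,n \right)} = 5 + 5 = 10$)
$Y{\left(W,j \right)} = -4 + \frac{1}{10 + j}$
$\left(\left(-15\right) 150 + Y{\left(-44,-15 \right)}\right) \left(-1235 + 2897\right) = \left(\left(-15\right) 150 + \frac{-39 - -60}{10 - 15}\right) \left(-1235 + 2897\right) = \left(-2250 + \frac{-39 + 60}{-5}\right) 1662 = \left(-2250 - \frac{21}{5}\right) 1662 = \left(- \frac{11271}{5}\right) 1662 = - \frac{18732402}{5}$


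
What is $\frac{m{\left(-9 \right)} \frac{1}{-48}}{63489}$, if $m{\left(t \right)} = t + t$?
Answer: $\frac{1}{169304} \approx 5.9065 \cdot 10^{-6}$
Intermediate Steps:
$m{\left(t \right)} = 2 t$
$\frac{m{\left(-9 \right)} \frac{1}{-48}}{63489} = \frac{2 \left(-9\right) \frac{1}{-48}}{63489} = \left(-18\right) \left(- \frac{1}{48}\right) \frac{1}{63489} = \frac{3}{8} \cdot \frac{1}{63489} = \frac{1}{169304}$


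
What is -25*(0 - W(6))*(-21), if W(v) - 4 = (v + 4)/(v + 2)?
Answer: -11025/4 ≈ -2756.3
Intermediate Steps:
W(v) = 4 + (4 + v)/(2 + v) (W(v) = 4 + (v + 4)/(v + 2) = 4 + (4 + v)/(2 + v))
-25*(0 - W(6))*(-21) = -25*(0 - (12 + 5*6)/(2 + 6))*(-21) = -25*(0 - (12 + 30)/8)*(-21) = -25*(0 - 42/8)*(-21) = -25*(0 - 1*21/4)*(-21) = -25*(0 - 21/4)*(-21) = -25*(-21/4)*(-21) = (525/4)*(-21) = -11025/4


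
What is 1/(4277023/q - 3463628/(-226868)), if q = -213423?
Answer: -12104712291/57775443830 ≈ -0.20951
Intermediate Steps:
1/(4277023/q - 3463628/(-226868)) = 1/(4277023/(-213423) - 3463628/(-226868)) = 1/(4277023*(-1/213423) - 3463628*(-1/226868)) = 1/(-4277023/213423 + 865907/56717) = 1/(-57775443830/12104712291) = -12104712291/57775443830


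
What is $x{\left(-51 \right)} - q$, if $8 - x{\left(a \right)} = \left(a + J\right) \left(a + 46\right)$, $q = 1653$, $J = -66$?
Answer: $-2230$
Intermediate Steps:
$x{\left(a \right)} = 8 - \left(-66 + a\right) \left(46 + a\right)$ ($x{\left(a \right)} = 8 - \left(a - 66\right) \left(a + 46\right) = 8 - \left(-66 + a\right) \left(46 + a\right)$)
$x{\left(-51 \right)} - q = \left(3044 - \left(-51\right)^{2} + 20 \left(-51\right)\right) - 1653 = \left(3044 - 2601 - 1020\right) - 1653 = -577 - 1653 = -2230$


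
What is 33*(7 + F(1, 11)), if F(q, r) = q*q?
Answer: 264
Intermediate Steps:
F(q, r) = q²
33*(7 + F(1, 11)) = 33*(7 + 1²) = 33*(7 + 1) = 33*8 = 264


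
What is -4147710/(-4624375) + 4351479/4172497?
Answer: 152772156051/78755880875 ≈ 1.9398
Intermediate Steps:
-4147710/(-4624375) + 4351479/4172497 = -4147710*(-1/4624375) + 4351479*(1/4172497) = 118506/132125 + 4351479/4172497 = 152772156051/78755880875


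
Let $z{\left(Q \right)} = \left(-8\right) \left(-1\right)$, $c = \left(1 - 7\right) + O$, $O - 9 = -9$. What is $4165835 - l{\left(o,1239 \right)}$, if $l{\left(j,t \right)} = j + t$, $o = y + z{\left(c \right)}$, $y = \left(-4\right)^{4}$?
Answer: $4164332$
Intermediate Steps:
$O = 0$ ($O = 9 - 9 = 0$)
$c = -6$ ($c = \left(1 - 7\right) + 0 = -6 + 0 = -6$)
$y = 256$
$z{\left(Q \right)} = 8$
$o = 264$ ($o = 256 + 8 = 264$)
$4165835 - l{\left(o,1239 \right)} = 4165835 - \left(264 + 1239\right) = 4165835 - 1503 = 4164332$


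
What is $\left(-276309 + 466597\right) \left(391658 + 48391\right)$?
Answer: $83736044112$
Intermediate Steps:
$\left(-276309 + 466597\right) \left(391658 + 48391\right) = 190288 \cdot 440049 = 83736044112$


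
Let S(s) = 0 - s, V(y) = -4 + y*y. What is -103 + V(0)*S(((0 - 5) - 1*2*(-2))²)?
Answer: -99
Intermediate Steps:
V(y) = -4 + y²
S(s) = -s
-103 + V(0)*S(((0 - 5) - 1*2*(-2))²) = -103 + (-4 + 0²)*(-((0 - 5) - 1*2*(-2))²) = -103 + (-4 + 0)*(-(-5 - 2*(-2))²) = -103 - (-4)*(-5 + 4)² = -103 - (-4)*(-1)² = -103 - (-4) = -103 - 4*(-1) = -103 + 4 = -99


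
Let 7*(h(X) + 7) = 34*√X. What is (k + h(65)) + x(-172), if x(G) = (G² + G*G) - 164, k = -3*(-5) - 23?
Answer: 58989 + 34*√65/7 ≈ 59028.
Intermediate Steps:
k = -8 (k = 15 - 23 = -8)
h(X) = -7 + 34*√X/7 (h(X) = -7 + (34*√X)/7 = -7 + 34*√X/7)
x(G) = -164 + 2*G² (x(G) = (G² + G²) - 164 = 2*G² - 164 = -164 + 2*G²)
(k + h(65)) + x(-172) = (-8 + (-7 + 34*√65/7)) + (-164 + 2*(-172)²) = (-15 + 34*√65/7) + (-164 + 2*29584) = (-15 + 34*√65/7) + (-164 + 59168) = (-15 + 34*√65/7) + 59004 = 58989 + 34*√65/7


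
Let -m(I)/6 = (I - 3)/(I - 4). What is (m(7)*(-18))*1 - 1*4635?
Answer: -4491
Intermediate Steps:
m(I) = -6*(-3 + I)/(-4 + I) (m(I) = -6*(I - 3)/(I - 4) = -6*(-3 + I)/(-4 + I))
(m(7)*(-18))*1 - 1*4635 = ((6*(3 - 1*7)/(-4 + 7))*(-18))*1 - 1*4635 = ((6*(3 - 7)/3)*(-18))*1 - 4635 = ((6*(⅓)*(-4))*(-18))*1 - 4635 = -8*(-18)*1 - 4635 = 144*1 - 4635 = 144 - 4635 = -4491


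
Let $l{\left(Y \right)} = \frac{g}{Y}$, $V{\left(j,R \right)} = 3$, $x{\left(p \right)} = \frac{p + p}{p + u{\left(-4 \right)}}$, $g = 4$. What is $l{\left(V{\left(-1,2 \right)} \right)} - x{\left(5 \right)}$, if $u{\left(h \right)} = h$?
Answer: $- \frac{26}{3} \approx -8.6667$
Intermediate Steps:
$x{\left(p \right)} = \frac{2 p}{-4 + p}$ ($x{\left(p \right)} = \frac{p + p}{p - 4} = \frac{2 p}{-4 + p}$)
$l{\left(Y \right)} = \frac{4}{Y}$
$l{\left(V{\left(-1,2 \right)} \right)} - x{\left(5 \right)} = \frac{4}{3} - 2 \cdot 5 \frac{1}{-4 + 5} = 4 \cdot \frac{1}{3} - 2 \cdot 5 \cdot 1^{-1} = \frac{4}{3} - 2 \cdot 5 \cdot 1 = \frac{4}{3} - 10 = - \frac{26}{3}$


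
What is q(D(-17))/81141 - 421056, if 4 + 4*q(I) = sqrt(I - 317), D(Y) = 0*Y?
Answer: -34164904897/81141 + I*sqrt(317)/324564 ≈ -4.2106e+5 + 5.4857e-5*I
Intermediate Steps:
D(Y) = 0
q(I) = -1 + sqrt(-317 + I)/4 (q(I) = -1 + sqrt(I - 317)/4 = -1 + sqrt(-317 + I)/4)
q(D(-17))/81141 - 421056 = (-1 + sqrt(-317 + 0)/4)/81141 - 421056 = (-1 + sqrt(-317)/4)*(1/81141) - 421056 = (-1 + (I*sqrt(317))/4)*(1/81141) - 421056 = (-1 + I*sqrt(317)/4)*(1/81141) - 421056 = (-1/81141 + I*sqrt(317)/324564) - 421056 = -34164904897/81141 + I*sqrt(317)/324564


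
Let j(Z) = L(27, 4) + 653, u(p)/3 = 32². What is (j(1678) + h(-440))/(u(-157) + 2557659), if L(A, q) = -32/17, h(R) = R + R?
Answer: -1297/14510809 ≈ -8.9382e-5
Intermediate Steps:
h(R) = 2*R
u(p) = 3072 (u(p) = 3*32² = 3*1024 = 3072)
L(A, q) = -32/17 (L(A, q) = -32*1/17 = -32/17)
j(Z) = 11069/17 (j(Z) = -32/17 + 653 = 11069/17)
(j(1678) + h(-440))/(u(-157) + 2557659) = (11069/17 + 2*(-440))/(3072 + 2557659) = (11069/17 - 880)/2560731 = -3891/17*1/2560731 = -1297/14510809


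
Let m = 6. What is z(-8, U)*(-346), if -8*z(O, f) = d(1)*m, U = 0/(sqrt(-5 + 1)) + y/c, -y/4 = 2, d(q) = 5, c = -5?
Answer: 2595/2 ≈ 1297.5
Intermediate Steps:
y = -8 (y = -4*2 = -8)
U = 8/5 (U = 0/(sqrt(-5 + 1)) - 8/(-5) = 0/(sqrt(-4)) - 8*(-1/5) = 0/((2*I)) + 8/5 = 0*(-I/2) + 8/5 = 0 + 8/5 = 8/5 ≈ 1.6000)
z(O, f) = -15/4 (z(O, f) = -5*6/8 = -1/8*30 = -15/4)
z(-8, U)*(-346) = -15/4*(-346) = 2595/2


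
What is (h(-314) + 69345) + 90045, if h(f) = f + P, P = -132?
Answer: 158944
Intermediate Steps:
h(f) = -132 + f (h(f) = f - 132 = -132 + f)
(h(-314) + 69345) + 90045 = ((-132 - 314) + 69345) + 90045 = (-446 + 69345) + 90045 = 68899 + 90045 = 158944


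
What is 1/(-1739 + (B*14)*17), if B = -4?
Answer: -1/2691 ≈ -0.00037161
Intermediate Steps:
1/(-1739 + (B*14)*17) = 1/(-1739 - 4*14*17) = 1/(-1739 - 56*17) = 1/(-1739 - 952) = 1/(-2691) = -1/2691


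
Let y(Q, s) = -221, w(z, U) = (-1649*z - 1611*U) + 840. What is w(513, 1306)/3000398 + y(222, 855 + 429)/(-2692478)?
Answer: -1984906040039/2019626401561 ≈ -0.98281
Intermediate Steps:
w(z, U) = 840 - 1649*z - 1611*U
w(513, 1306)/3000398 + y(222, 855 + 429)/(-2692478) = (840 - 1649*513 - 1611*1306)/3000398 - 221/(-2692478) = (840 - 845937 - 2103966)*(1/3000398) - 221*(-1/2692478) = -2949063*1/3000398 + 221/2692478 = -2949063/3000398 + 221/2692478 = -1984906040039/2019626401561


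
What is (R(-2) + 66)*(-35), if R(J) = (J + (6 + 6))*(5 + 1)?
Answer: -4410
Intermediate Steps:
R(J) = 72 + 6*J (R(J) = (J + 12)*6 = (12 + J)*6 = 72 + 6*J)
(R(-2) + 66)*(-35) = ((72 + 6*(-2)) + 66)*(-35) = ((72 - 12) + 66)*(-35) = (60 + 66)*(-35) = 126*(-35) = -4410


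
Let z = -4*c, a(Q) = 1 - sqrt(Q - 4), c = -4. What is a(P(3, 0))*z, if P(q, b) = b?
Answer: 16 - 32*I ≈ 16.0 - 32.0*I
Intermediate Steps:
a(Q) = 1 - sqrt(-4 + Q)
z = 16 (z = -4*(-4) = 16)
a(P(3, 0))*z = (1 - sqrt(-4 + 0))*16 = (1 - sqrt(-4))*16 = (1 - 2*I)*16 = 16 - 32*I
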